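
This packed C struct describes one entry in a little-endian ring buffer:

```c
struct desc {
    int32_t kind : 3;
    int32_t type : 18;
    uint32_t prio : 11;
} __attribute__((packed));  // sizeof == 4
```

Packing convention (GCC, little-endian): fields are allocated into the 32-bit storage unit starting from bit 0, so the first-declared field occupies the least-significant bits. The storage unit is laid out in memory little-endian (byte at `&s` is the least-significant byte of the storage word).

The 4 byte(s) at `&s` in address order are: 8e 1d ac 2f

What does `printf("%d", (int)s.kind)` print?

[0]=0x8e [1]=0x1d [2]=0xac [3]=0x2f (little-endian) → word 0x2fac1d8e
kind:3 @ bit 0 → (0x2fac1d8e>>0)&0x7 = 0x6  ←
type:18 @ bit 3 → (0x2fac1d8e>>3)&0x3ffff = 0x183b1
prio:11 @ bit 21 → (0x2fac1d8e>>21)&0x7ff = 0x17d
kind signed 3b, MSB=1: 6 - 8 = -2

-2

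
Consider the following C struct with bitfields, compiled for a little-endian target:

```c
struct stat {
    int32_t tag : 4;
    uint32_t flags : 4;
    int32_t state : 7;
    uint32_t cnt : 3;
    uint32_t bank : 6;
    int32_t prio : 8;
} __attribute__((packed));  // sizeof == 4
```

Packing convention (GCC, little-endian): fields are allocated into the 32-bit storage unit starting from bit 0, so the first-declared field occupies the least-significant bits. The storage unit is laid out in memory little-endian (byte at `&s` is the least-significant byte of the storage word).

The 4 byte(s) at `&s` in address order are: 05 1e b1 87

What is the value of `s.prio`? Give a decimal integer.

-121

[0]=0x05 [1]=0x1e [2]=0xb1 [3]=0x87 (little-endian) → word 0x87b11e05
tag [0+:4] = (word>>0) & 0xf = 5
flags [4+:4] = (word>>4) & 0xf = 0
state [8+:7] = (word>>8) & 0x7f = 30
cnt [15+:3] = (word>>15) & 0x7 = 2
bank [18+:6] = (word>>18) & 0x3f = 44
prio [24+:8] = (word>>24) & 0xff = 135  ←
prio signed 8b, MSB=1: 135 - 256 = -121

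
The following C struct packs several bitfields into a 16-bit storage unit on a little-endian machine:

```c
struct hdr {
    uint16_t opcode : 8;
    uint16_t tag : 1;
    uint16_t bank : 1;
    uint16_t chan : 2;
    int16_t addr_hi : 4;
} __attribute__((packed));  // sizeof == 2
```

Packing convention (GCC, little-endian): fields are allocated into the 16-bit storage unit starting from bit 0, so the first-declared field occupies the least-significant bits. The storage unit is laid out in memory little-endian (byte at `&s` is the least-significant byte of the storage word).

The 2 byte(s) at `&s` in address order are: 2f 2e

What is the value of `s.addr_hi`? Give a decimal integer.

[0]=0x2f [1]=0x2e (little-endian) → word 0x2e2f
opcode:8 @ bit 0 → (0x2e2f>>0)&0xff = 0x2f
tag:1 @ bit 8 → (0x2e2f>>8)&0x1 = 0x0
bank:1 @ bit 9 → (0x2e2f>>9)&0x1 = 0x1
chan:2 @ bit 10 → (0x2e2f>>10)&0x3 = 0x3
addr_hi:4 @ bit 12 → (0x2e2f>>12)&0xf = 0x2  ←
addr_hi signed 4b, MSB=0: value = 2

2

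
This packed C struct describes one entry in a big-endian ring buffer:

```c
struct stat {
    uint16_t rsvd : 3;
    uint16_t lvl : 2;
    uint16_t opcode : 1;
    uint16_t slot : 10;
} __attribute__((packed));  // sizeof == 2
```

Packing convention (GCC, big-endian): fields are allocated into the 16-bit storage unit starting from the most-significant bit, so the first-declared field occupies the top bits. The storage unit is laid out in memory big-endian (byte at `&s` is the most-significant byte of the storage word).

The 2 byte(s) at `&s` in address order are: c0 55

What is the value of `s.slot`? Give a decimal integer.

[0]=0xc0 [1]=0x55 (big-endian) → word 0xc055
rsvd [13+:3] = (word>>13) & 0x7 = 6
lvl [11+:2] = (word>>11) & 0x3 = 0
opcode [10+:1] = (word>>10) & 0x1 = 0
slot [0+:10] = (word>>0) & 0x3ff = 85  ←

85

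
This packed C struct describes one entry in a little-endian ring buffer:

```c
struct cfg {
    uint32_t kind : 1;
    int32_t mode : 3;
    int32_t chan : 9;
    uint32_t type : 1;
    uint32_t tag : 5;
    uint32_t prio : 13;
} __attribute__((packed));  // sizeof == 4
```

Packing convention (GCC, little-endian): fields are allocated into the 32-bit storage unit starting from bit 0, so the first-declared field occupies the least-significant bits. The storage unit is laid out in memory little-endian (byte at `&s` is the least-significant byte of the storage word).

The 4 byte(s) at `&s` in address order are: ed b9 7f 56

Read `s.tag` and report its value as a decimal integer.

30

[0]=0xed [1]=0xb9 [2]=0x7f [3]=0x56 (little-endian) → word 0x567fb9ed
kind [0+:1] = (word>>0) & 0x1 = 1
mode [1+:3] = (word>>1) & 0x7 = 6
chan [4+:9] = (word>>4) & 0x1ff = 414
type [13+:1] = (word>>13) & 0x1 = 1
tag [14+:5] = (word>>14) & 0x1f = 30  ←
prio [19+:13] = (word>>19) & 0x1fff = 2767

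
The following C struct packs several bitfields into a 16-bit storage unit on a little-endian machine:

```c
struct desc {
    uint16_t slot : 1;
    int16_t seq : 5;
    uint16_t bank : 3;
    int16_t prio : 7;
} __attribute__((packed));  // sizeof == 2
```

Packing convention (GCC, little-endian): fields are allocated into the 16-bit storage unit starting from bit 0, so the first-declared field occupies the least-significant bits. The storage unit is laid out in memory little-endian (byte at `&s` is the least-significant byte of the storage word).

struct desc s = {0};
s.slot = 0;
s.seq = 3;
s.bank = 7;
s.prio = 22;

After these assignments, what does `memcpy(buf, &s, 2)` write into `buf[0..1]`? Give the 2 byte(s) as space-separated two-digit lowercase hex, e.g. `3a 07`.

slot:1 = 0 → 0x0 << 0 → word 0x0000
seq:5 = 3 → 0x3 << 1 → word 0x0006
bank:3 = 7 → 0x7 << 6 → word 0x01c6
prio:7 = 22 → 0x16 << 9 → word 0x2dc6
word = 0x2dc6 → little-endian bytes:
  [0]=0xc6  [1]=0x2d

c6 2d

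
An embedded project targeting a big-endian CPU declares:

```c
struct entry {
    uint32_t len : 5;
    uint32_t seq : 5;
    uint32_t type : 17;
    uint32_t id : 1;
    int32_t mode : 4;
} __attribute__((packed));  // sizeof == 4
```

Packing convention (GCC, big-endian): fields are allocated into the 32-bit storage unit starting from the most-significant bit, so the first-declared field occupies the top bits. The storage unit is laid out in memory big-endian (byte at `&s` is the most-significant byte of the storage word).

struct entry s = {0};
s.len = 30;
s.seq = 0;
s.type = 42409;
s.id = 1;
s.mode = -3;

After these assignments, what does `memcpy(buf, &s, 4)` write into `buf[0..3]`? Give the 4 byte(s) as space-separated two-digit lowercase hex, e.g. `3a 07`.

f0 14 b5 3d

len (5b) val=30 bits=0x1e at bit 27: 0xf0000000
seq (5b) val=0 bits=0x0 at bit 22: 0xf0000000
type (17b) val=42409 bits=0xa5a9 at bit 5: 0xf014b520
id (1b) val=1 bits=0x1 at bit 4: 0xf014b530
mode (4b) val=-3 bits=0xd at bit 0: 0xf014b53d
word = 0xf014b53d → big-endian bytes:
  [0]=0xf0  [1]=0x14  [2]=0xb5  [3]=0x3d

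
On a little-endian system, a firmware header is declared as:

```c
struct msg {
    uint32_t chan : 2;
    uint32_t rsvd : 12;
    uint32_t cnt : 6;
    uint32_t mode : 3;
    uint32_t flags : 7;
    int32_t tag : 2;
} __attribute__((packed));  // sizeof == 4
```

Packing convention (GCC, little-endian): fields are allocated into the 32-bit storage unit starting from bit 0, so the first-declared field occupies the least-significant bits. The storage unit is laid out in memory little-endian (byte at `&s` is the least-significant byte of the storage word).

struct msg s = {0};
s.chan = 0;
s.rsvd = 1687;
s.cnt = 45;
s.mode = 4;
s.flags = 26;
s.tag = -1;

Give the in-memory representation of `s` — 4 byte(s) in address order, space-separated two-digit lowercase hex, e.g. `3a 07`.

chan:2 = 0 → 0x0 << 0 → word 0x00000000
rsvd:12 = 1687 → 0x697 << 2 → word 0x00001a5c
cnt:6 = 45 → 0x2d << 14 → word 0x000b5a5c
mode:3 = 4 → 0x4 << 20 → word 0x004b5a5c
flags:7 = 26 → 0x1a << 23 → word 0x0d4b5a5c
tag:2 = -1 → 0x3 << 30 → word 0xcd4b5a5c
word = 0xcd4b5a5c → little-endian bytes:
  [0]=0x5c  [1]=0x5a  [2]=0x4b  [3]=0xcd

5c 5a 4b cd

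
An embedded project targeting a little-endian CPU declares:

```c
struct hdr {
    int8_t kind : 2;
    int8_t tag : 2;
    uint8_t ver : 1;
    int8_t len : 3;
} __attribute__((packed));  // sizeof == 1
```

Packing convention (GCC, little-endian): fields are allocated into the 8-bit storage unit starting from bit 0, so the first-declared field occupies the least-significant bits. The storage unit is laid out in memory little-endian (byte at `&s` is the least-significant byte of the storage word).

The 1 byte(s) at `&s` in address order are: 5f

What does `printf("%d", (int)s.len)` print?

[0]=0x5f (little-endian) → word 0x5f
kind [0+:2] = (word>>0) & 0x3 = 3
tag [2+:2] = (word>>2) & 0x3 = 3
ver [4+:1] = (word>>4) & 0x1 = 1
len [5+:3] = (word>>5) & 0x7 = 2  ←
len signed 3b, MSB=0: value = 2

2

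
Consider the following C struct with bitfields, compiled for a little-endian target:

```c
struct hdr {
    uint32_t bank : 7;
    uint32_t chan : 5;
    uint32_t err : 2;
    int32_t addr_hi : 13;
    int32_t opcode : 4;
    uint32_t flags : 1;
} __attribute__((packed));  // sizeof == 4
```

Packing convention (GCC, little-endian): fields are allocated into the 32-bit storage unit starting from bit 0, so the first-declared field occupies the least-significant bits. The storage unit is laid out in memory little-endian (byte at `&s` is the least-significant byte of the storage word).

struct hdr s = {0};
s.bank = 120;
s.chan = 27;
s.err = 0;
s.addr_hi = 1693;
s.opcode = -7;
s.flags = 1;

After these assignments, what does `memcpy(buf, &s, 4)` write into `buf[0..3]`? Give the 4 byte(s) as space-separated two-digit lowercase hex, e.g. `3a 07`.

bank (7b) val=120 bits=0x78 at bit 0: 0x00000078
chan (5b) val=27 bits=0x1b at bit 7: 0x00000df8
err (2b) val=0 bits=0x0 at bit 12: 0x00000df8
addr_hi (13b) val=1693 bits=0x69d at bit 14: 0x01a74df8
opcode (4b) val=-7 bits=0x9 at bit 27: 0x49a74df8
flags (1b) val=1 bits=0x1 at bit 31: 0xc9a74df8
word = 0xc9a74df8 → little-endian bytes:
  [0]=0xf8  [1]=0x4d  [2]=0xa7  [3]=0xc9

f8 4d a7 c9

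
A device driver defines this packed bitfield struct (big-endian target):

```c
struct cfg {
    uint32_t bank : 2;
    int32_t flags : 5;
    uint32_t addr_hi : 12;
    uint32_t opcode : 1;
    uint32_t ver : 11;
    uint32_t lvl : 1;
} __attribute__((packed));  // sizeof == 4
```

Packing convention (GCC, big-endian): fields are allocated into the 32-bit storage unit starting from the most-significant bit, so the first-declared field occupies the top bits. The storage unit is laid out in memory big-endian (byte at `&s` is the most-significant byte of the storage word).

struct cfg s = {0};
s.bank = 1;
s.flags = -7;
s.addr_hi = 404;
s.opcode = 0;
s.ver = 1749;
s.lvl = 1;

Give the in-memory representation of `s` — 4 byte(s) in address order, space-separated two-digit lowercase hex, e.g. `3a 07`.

bank (2b) val=1 bits=0x1 at bit 30: 0x40000000
flags (5b) val=-7 bits=0x19 at bit 25: 0x72000000
addr_hi (12b) val=404 bits=0x194 at bit 13: 0x72328000
opcode (1b) val=0 bits=0x0 at bit 12: 0x72328000
ver (11b) val=1749 bits=0x6d5 at bit 1: 0x72328daa
lvl (1b) val=1 bits=0x1 at bit 0: 0x72328dab
word = 0x72328dab → big-endian bytes:
  [0]=0x72  [1]=0x32  [2]=0x8d  [3]=0xab

72 32 8d ab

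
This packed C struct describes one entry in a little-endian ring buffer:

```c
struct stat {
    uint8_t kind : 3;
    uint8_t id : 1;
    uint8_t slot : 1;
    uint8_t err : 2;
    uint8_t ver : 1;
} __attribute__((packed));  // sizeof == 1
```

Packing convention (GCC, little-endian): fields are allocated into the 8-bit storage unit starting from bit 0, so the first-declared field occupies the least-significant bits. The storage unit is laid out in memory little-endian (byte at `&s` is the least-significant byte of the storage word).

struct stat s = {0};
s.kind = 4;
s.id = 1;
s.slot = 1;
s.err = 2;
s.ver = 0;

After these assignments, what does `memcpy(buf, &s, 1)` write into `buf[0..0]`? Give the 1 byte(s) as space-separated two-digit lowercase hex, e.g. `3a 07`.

kind:3 = 4 → 0x4 << 0 → word 0x04
id:1 = 1 → 0x1 << 3 → word 0x0c
slot:1 = 1 → 0x1 << 4 → word 0x1c
err:2 = 2 → 0x2 << 5 → word 0x5c
ver:1 = 0 → 0x0 << 7 → word 0x5c
word = 0x5c → little-endian bytes:
  [0]=0x5c

5c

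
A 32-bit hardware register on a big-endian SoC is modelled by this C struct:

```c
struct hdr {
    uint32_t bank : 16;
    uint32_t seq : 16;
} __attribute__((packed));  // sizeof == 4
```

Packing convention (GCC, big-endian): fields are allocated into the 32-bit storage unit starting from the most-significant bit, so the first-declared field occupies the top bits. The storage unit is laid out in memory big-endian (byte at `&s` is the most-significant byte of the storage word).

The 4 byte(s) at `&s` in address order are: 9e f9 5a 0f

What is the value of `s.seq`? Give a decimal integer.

23055

[0]=0x9e [1]=0xf9 [2]=0x5a [3]=0x0f (big-endian) → word 0x9ef95a0f
bank [16+:16] = (word>>16) & 0xffff = 40697
seq [0+:16] = (word>>0) & 0xffff = 23055  ←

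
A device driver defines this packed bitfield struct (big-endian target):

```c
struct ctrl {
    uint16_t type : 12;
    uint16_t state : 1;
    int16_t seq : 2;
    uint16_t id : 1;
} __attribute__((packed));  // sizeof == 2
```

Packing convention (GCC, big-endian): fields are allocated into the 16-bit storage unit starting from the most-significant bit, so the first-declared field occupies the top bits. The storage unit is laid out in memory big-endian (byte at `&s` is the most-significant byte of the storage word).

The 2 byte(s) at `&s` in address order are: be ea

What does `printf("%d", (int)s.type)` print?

3054

[0]=0xbe [1]=0xea (big-endian) → word 0xbeea
type:12 @ bit 4 → (0xbeea>>4)&0xfff = 0xbee  ←
state:1 @ bit 3 → (0xbeea>>3)&0x1 = 0x1
seq:2 @ bit 1 → (0xbeea>>1)&0x3 = 0x1
id:1 @ bit 0 → (0xbeea>>0)&0x1 = 0x0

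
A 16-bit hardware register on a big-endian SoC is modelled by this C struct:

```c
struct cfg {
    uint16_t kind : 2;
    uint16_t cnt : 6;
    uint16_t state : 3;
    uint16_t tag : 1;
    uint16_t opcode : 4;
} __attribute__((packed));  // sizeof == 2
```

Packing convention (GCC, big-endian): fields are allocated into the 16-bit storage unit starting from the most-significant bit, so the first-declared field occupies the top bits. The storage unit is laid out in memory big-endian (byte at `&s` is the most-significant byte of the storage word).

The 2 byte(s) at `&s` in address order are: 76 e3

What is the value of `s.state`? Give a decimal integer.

[0]=0x76 [1]=0xe3 (big-endian) → word 0x76e3
kind [14+:2] = (word>>14) & 0x3 = 1
cnt [8+:6] = (word>>8) & 0x3f = 54
state [5+:3] = (word>>5) & 0x7 = 7  ←
tag [4+:1] = (word>>4) & 0x1 = 0
opcode [0+:4] = (word>>0) & 0xf = 3

7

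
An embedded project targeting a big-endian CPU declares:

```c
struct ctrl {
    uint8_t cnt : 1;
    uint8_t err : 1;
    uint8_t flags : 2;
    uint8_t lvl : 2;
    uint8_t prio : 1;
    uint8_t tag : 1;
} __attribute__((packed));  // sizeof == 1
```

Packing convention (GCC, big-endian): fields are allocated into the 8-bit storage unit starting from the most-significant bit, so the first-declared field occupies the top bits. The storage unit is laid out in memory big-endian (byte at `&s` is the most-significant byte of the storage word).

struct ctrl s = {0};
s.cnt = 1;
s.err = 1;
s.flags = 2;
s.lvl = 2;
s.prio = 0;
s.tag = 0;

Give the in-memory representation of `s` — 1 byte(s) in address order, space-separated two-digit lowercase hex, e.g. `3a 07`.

cnt:1 = 1 → 0x1 << 7 → word 0x80
err:1 = 1 → 0x1 << 6 → word 0xc0
flags:2 = 2 → 0x2 << 4 → word 0xe0
lvl:2 = 2 → 0x2 << 2 → word 0xe8
prio:1 = 0 → 0x0 << 1 → word 0xe8
tag:1 = 0 → 0x0 << 0 → word 0xe8
word = 0xe8 → big-endian bytes:
  [0]=0xe8

e8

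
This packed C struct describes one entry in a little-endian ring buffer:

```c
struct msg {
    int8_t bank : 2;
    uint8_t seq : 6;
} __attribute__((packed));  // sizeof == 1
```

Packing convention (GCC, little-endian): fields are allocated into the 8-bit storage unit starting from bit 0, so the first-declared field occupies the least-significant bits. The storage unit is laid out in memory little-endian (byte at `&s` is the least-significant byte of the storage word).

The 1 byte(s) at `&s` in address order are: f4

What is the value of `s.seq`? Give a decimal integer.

61

[0]=0xf4 (little-endian) → word 0xf4
bank [0+:2] = (word>>0) & 0x3 = 0
seq [2+:6] = (word>>2) & 0x3f = 61  ←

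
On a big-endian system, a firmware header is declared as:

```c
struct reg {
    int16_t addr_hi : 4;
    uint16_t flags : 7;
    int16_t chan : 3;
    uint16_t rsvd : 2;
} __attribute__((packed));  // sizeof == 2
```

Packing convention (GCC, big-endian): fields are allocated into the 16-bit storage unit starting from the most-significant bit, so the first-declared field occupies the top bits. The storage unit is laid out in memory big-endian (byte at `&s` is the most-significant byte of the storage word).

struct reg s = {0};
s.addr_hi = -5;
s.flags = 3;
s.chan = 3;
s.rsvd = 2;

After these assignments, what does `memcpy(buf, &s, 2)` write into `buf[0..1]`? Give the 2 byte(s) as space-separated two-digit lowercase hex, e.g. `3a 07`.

addr_hi (4b) val=-5 bits=0xb at bit 12: 0xb000
flags (7b) val=3 bits=0x3 at bit 5: 0xb060
chan (3b) val=3 bits=0x3 at bit 2: 0xb06c
rsvd (2b) val=2 bits=0x2 at bit 0: 0xb06e
word = 0xb06e → big-endian bytes:
  [0]=0xb0  [1]=0x6e

b0 6e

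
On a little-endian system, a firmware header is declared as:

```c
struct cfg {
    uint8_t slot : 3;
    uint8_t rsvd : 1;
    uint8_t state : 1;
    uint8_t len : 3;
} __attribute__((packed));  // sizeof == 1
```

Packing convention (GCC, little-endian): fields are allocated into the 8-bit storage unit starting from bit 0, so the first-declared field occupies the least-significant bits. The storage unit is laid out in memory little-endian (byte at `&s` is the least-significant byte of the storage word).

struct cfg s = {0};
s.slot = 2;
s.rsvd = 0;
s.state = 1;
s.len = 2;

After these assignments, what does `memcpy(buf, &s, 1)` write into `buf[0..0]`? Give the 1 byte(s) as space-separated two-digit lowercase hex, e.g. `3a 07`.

52

slot (3b) val=2 bits=0x2 at bit 0: 0x02
rsvd (1b) val=0 bits=0x0 at bit 3: 0x02
state (1b) val=1 bits=0x1 at bit 4: 0x12
len (3b) val=2 bits=0x2 at bit 5: 0x52
word = 0x52 → little-endian bytes:
  [0]=0x52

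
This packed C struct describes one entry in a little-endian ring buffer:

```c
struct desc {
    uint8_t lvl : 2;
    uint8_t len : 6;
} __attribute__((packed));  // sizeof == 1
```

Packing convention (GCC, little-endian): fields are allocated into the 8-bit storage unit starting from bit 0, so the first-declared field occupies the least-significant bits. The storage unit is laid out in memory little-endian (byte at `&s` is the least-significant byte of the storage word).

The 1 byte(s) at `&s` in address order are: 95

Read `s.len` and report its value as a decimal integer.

[0]=0x95 (little-endian) → word 0x95
lvl [0+:2] = (word>>0) & 0x3 = 1
len [2+:6] = (word>>2) & 0x3f = 37  ←

37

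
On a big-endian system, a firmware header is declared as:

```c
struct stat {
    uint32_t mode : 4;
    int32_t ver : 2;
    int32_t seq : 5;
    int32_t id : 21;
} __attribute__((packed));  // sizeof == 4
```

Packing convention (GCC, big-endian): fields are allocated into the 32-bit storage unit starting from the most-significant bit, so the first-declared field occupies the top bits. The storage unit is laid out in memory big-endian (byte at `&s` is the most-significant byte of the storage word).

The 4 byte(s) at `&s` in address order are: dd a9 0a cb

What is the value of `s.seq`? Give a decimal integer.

[0]=0xdd [1]=0xa9 [2]=0x0a [3]=0xcb (big-endian) → word 0xdda90acb
mode [28+:4] = (word>>28) & 0xf = 13
ver [26+:2] = (word>>26) & 0x3 = 3
seq [21+:5] = (word>>21) & 0x1f = 13  ←
id [0+:21] = (word>>0) & 0x1fffff = 592587
seq signed 5b, MSB=0: value = 13

13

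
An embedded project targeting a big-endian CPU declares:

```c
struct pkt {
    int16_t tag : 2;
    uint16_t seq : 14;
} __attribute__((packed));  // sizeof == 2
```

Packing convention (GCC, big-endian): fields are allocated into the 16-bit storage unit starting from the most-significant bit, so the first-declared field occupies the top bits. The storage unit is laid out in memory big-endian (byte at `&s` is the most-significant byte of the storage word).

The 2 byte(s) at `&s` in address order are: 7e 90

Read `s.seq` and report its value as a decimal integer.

16016

[0]=0x7e [1]=0x90 (big-endian) → word 0x7e90
tag:2 @ bit 14 → (0x7e90>>14)&0x3 = 0x1
seq:14 @ bit 0 → (0x7e90>>0)&0x3fff = 0x3e90  ←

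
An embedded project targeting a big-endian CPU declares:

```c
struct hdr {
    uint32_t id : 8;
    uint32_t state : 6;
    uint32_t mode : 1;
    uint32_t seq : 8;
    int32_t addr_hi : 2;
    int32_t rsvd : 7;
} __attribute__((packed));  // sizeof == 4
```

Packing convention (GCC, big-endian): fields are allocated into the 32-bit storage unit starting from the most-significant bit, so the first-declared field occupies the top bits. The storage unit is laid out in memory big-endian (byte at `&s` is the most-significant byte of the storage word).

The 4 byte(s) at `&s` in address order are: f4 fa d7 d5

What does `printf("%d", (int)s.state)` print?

62

[0]=0xf4 [1]=0xfa [2]=0xd7 [3]=0xd5 (big-endian) → word 0xf4fad7d5
id:8 @ bit 24 → (0xf4fad7d5>>24)&0xff = 0xf4
state:6 @ bit 18 → (0xf4fad7d5>>18)&0x3f = 0x3e  ←
mode:1 @ bit 17 → (0xf4fad7d5>>17)&0x1 = 0x1
seq:8 @ bit 9 → (0xf4fad7d5>>9)&0xff = 0x6b
addr_hi:2 @ bit 7 → (0xf4fad7d5>>7)&0x3 = 0x3
rsvd:7 @ bit 0 → (0xf4fad7d5>>0)&0x7f = 0x55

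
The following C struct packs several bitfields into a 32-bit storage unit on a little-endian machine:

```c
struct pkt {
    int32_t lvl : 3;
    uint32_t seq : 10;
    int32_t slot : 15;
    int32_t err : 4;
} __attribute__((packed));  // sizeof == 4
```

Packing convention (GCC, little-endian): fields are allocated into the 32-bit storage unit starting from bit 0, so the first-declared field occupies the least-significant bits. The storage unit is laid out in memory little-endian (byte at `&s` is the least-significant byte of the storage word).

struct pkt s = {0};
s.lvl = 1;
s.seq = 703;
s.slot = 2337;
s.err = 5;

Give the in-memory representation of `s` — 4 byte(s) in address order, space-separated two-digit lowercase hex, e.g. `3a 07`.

f9 35 24 51

[0+:3] lvl=1 & 0x7 = 0x1; word=0x00000001
[3+:10] seq=703 & 0x3ff = 0x2bf; word=0x000015f9
[13+:15] slot=2337 & 0x7fff = 0x921; word=0x012435f9
[28+:4] err=5 & 0xf = 0x5; word=0x512435f9
word = 0x512435f9 → little-endian bytes:
  [0]=0xf9  [1]=0x35  [2]=0x24  [3]=0x51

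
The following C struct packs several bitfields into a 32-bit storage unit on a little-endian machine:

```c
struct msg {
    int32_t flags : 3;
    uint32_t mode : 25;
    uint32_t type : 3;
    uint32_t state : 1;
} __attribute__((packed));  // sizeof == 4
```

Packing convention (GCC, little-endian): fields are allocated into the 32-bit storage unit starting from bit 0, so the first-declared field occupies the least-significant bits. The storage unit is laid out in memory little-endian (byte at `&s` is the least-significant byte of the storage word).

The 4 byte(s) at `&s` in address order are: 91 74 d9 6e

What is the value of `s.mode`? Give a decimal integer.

[0]=0x91 [1]=0x74 [2]=0xd9 [3]=0x6e (little-endian) → word 0x6ed97491
flags:3 @ bit 0 → (0x6ed97491>>0)&0x7 = 0x1
mode:25 @ bit 3 → (0x6ed97491>>3)&0x1ffffff = 0x1db2e92  ←
type:3 @ bit 28 → (0x6ed97491>>28)&0x7 = 0x6
state:1 @ bit 31 → (0x6ed97491>>31)&0x1 = 0x0

31141522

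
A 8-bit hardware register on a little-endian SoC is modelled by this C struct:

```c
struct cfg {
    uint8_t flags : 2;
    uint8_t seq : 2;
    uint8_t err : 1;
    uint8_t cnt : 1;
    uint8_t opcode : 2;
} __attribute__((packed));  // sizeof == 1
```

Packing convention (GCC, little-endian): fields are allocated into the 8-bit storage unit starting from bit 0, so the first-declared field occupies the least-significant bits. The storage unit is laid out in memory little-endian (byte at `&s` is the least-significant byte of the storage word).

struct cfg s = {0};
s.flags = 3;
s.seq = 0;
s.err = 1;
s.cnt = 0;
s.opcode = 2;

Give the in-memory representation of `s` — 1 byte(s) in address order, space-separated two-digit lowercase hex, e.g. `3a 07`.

[0+:2] flags=3 & 0x3 = 0x3; word=0x03
[2+:2] seq=0 & 0x3 = 0x0; word=0x03
[4+:1] err=1 & 0x1 = 0x1; word=0x13
[5+:1] cnt=0 & 0x1 = 0x0; word=0x13
[6+:2] opcode=2 & 0x3 = 0x2; word=0x93
word = 0x93 → little-endian bytes:
  [0]=0x93

93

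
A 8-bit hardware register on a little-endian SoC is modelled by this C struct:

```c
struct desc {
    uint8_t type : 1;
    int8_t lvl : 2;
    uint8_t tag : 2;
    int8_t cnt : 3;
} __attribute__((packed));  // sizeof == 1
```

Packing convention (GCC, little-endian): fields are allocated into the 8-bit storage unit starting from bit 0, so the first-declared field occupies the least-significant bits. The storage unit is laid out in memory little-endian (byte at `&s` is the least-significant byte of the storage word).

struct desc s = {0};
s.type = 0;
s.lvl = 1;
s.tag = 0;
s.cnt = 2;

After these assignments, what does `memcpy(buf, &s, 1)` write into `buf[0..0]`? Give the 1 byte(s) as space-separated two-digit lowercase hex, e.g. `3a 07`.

[0+:1] type=0 & 0x1 = 0x0; word=0x00
[1+:2] lvl=1 & 0x3 = 0x1; word=0x02
[3+:2] tag=0 & 0x3 = 0x0; word=0x02
[5+:3] cnt=2 & 0x7 = 0x2; word=0x42
word = 0x42 → little-endian bytes:
  [0]=0x42

42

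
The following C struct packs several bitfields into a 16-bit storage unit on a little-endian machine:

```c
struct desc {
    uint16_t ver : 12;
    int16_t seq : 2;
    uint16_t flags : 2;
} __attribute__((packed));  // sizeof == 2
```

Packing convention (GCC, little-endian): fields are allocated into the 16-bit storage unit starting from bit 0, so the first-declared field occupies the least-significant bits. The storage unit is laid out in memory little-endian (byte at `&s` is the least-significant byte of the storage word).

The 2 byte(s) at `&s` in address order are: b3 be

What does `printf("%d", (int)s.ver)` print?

3763

[0]=0xb3 [1]=0xbe (little-endian) → word 0xbeb3
ver [0+:12] = (word>>0) & 0xfff = 3763  ←
seq [12+:2] = (word>>12) & 0x3 = 3
flags [14+:2] = (word>>14) & 0x3 = 2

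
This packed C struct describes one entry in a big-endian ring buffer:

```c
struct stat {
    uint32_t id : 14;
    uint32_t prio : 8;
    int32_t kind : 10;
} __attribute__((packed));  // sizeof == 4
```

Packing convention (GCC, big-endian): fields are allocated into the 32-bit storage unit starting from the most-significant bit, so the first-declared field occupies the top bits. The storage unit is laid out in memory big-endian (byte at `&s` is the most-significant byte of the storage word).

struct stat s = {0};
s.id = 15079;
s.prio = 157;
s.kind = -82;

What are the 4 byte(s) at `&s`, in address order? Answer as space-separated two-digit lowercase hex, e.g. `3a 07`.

eb 9e 77 ae

[18+:14] id=15079 & 0x3fff = 0x3ae7; word=0xeb9c0000
[10+:8] prio=157 & 0xff = 0x9d; word=0xeb9e7400
[0+:10] kind=-82 & 0x3ff = 0x3ae; word=0xeb9e77ae
word = 0xeb9e77ae → big-endian bytes:
  [0]=0xeb  [1]=0x9e  [2]=0x77  [3]=0xae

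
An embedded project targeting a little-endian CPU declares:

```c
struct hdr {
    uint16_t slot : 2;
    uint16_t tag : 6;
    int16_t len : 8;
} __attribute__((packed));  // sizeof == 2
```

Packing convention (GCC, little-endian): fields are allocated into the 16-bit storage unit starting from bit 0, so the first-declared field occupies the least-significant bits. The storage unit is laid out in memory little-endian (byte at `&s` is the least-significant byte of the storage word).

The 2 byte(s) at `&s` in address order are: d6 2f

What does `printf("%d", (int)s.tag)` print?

[0]=0xd6 [1]=0x2f (little-endian) → word 0x2fd6
slot [0+:2] = (word>>0) & 0x3 = 2
tag [2+:6] = (word>>2) & 0x3f = 53  ←
len [8+:8] = (word>>8) & 0xff = 47

53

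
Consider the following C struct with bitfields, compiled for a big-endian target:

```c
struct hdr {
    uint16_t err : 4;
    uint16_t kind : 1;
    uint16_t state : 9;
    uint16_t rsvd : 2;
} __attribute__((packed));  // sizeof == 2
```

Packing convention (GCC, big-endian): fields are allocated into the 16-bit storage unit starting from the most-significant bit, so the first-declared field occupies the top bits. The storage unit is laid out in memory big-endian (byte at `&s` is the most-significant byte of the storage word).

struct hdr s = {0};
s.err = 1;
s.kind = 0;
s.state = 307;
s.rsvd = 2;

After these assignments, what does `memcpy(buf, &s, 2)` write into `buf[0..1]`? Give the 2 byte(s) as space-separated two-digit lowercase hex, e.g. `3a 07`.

14 ce

err (4b) val=1 bits=0x1 at bit 12: 0x1000
kind (1b) val=0 bits=0x0 at bit 11: 0x1000
state (9b) val=307 bits=0x133 at bit 2: 0x14cc
rsvd (2b) val=2 bits=0x2 at bit 0: 0x14ce
word = 0x14ce → big-endian bytes:
  [0]=0x14  [1]=0xce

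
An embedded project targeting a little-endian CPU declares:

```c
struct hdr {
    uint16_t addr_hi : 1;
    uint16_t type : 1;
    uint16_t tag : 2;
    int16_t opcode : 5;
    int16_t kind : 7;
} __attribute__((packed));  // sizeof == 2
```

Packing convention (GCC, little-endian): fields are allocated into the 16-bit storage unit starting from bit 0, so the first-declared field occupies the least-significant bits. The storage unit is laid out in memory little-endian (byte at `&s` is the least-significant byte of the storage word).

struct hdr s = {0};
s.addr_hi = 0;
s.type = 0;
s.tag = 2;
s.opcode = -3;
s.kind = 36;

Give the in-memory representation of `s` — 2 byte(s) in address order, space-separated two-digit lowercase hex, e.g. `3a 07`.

d8 49

addr_hi (1b) val=0 bits=0x0 at bit 0: 0x0000
type (1b) val=0 bits=0x0 at bit 1: 0x0000
tag (2b) val=2 bits=0x2 at bit 2: 0x0008
opcode (5b) val=-3 bits=0x1d at bit 4: 0x01d8
kind (7b) val=36 bits=0x24 at bit 9: 0x49d8
word = 0x49d8 → little-endian bytes:
  [0]=0xd8  [1]=0x49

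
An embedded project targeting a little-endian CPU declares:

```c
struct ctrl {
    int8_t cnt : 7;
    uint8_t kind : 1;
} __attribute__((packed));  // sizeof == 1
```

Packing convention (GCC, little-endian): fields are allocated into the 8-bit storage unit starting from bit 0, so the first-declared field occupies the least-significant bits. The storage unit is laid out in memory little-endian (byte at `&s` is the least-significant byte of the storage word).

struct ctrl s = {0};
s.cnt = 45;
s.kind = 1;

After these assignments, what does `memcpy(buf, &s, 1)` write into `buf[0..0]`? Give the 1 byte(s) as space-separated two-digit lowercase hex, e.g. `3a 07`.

ad

[0+:7] cnt=45 & 0x7f = 0x2d; word=0x2d
[7+:1] kind=1 & 0x1 = 0x1; word=0xad
word = 0xad → little-endian bytes:
  [0]=0xad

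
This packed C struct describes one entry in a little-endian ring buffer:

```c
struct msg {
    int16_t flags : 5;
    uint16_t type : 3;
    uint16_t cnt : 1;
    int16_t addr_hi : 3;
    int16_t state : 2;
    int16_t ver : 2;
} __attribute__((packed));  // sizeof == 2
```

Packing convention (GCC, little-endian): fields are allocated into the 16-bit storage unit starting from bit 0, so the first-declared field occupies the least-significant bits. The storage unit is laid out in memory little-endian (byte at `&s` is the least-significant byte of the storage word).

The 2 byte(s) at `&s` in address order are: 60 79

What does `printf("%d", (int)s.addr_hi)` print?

[0]=0x60 [1]=0x79 (little-endian) → word 0x7960
flags:5 @ bit 0 → (0x7960>>0)&0x1f = 0x0
type:3 @ bit 5 → (0x7960>>5)&0x7 = 0x3
cnt:1 @ bit 8 → (0x7960>>8)&0x1 = 0x1
addr_hi:3 @ bit 9 → (0x7960>>9)&0x7 = 0x4  ←
state:2 @ bit 12 → (0x7960>>12)&0x3 = 0x3
ver:2 @ bit 14 → (0x7960>>14)&0x3 = 0x1
addr_hi signed 3b, MSB=1: 4 - 8 = -4

-4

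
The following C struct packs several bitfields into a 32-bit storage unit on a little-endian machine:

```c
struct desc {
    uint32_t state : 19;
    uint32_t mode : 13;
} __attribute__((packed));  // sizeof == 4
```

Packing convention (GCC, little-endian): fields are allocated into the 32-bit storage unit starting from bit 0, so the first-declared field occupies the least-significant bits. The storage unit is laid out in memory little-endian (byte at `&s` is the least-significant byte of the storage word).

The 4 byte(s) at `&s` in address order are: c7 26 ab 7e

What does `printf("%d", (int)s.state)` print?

206535

[0]=0xc7 [1]=0x26 [2]=0xab [3]=0x7e (little-endian) → word 0x7eab26c7
state [0+:19] = (word>>0) & 0x7ffff = 206535  ←
mode [19+:13] = (word>>19) & 0x1fff = 4053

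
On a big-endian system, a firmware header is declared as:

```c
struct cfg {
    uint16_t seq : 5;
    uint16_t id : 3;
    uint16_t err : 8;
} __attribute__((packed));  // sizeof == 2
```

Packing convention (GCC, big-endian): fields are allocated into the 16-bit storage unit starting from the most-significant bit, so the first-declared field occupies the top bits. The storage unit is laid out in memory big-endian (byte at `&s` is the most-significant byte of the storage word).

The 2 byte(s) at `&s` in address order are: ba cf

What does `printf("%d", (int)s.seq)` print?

[0]=0xba [1]=0xcf (big-endian) → word 0xbacf
seq [11+:5] = (word>>11) & 0x1f = 23  ←
id [8+:3] = (word>>8) & 0x7 = 2
err [0+:8] = (word>>0) & 0xff = 207

23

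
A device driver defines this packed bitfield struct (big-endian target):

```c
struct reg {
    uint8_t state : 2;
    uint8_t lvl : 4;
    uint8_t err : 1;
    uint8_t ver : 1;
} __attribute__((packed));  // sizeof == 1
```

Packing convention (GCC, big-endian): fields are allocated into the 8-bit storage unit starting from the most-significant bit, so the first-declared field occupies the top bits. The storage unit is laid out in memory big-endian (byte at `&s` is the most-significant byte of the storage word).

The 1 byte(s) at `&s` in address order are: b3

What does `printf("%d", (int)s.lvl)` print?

[0]=0xb3 (big-endian) → word 0xb3
state [6+:2] = (word>>6) & 0x3 = 2
lvl [2+:4] = (word>>2) & 0xf = 12  ←
err [1+:1] = (word>>1) & 0x1 = 1
ver [0+:1] = (word>>0) & 0x1 = 1

12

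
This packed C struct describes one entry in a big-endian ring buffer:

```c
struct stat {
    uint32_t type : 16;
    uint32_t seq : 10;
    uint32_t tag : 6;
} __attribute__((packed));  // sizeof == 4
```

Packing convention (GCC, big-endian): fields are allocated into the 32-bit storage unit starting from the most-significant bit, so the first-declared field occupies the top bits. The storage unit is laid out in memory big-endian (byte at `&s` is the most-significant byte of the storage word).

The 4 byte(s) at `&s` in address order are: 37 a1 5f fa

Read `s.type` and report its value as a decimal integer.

14241

[0]=0x37 [1]=0xa1 [2]=0x5f [3]=0xfa (big-endian) → word 0x37a15ffa
type:16 @ bit 16 → (0x37a15ffa>>16)&0xffff = 0x37a1  ←
seq:10 @ bit 6 → (0x37a15ffa>>6)&0x3ff = 0x17f
tag:6 @ bit 0 → (0x37a15ffa>>0)&0x3f = 0x3a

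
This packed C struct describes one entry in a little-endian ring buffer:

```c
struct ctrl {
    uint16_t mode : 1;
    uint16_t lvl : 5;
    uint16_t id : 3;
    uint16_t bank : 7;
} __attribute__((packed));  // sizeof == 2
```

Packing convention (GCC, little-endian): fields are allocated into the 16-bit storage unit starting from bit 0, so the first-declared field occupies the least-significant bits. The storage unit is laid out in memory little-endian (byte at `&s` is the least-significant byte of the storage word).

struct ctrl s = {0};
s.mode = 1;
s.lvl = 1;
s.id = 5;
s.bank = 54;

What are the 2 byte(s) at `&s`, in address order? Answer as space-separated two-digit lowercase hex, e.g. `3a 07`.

43 6d

mode:1 = 1 → 0x1 << 0 → word 0x0001
lvl:5 = 1 → 0x1 << 1 → word 0x0003
id:3 = 5 → 0x5 << 6 → word 0x0143
bank:7 = 54 → 0x36 << 9 → word 0x6d43
word = 0x6d43 → little-endian bytes:
  [0]=0x43  [1]=0x6d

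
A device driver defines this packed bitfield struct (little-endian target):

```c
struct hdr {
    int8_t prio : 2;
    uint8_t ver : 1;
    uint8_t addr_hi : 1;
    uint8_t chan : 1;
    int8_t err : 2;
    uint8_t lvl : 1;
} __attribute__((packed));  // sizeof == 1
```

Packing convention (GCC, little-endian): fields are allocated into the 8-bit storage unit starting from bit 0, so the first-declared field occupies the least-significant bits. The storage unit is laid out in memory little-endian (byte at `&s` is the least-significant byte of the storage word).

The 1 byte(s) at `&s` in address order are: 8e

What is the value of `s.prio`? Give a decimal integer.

-2

[0]=0x8e (little-endian) → word 0x8e
prio:2 @ bit 0 → (0x8e>>0)&0x3 = 0x2  ←
ver:1 @ bit 2 → (0x8e>>2)&0x1 = 0x1
addr_hi:1 @ bit 3 → (0x8e>>3)&0x1 = 0x1
chan:1 @ bit 4 → (0x8e>>4)&0x1 = 0x0
err:2 @ bit 5 → (0x8e>>5)&0x3 = 0x0
lvl:1 @ bit 7 → (0x8e>>7)&0x1 = 0x1
prio signed 2b, MSB=1: 2 - 4 = -2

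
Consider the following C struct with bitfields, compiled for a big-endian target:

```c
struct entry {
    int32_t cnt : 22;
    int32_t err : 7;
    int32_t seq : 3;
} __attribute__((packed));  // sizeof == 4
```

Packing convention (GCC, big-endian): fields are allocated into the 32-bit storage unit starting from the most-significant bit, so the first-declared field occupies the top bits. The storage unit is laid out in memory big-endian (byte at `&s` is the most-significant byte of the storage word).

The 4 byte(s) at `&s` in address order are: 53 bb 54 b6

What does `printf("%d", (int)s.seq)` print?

[0]=0x53 [1]=0xbb [2]=0x54 [3]=0xb6 (big-endian) → word 0x53bb54b6
cnt [10+:22] = (word>>10) & 0x3fffff = 1371861
err [3+:7] = (word>>3) & 0x7f = 22
seq [0+:3] = (word>>0) & 0x7 = 6  ←
seq signed 3b, MSB=1: 6 - 8 = -2

-2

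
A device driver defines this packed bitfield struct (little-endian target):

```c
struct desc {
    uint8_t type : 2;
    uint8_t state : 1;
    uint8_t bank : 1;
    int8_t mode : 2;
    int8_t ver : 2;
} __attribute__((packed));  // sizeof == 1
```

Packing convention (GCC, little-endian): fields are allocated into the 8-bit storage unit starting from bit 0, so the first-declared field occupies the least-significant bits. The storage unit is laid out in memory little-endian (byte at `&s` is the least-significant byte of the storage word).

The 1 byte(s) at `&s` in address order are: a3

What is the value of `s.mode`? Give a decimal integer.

[0]=0xa3 (little-endian) → word 0xa3
type [0+:2] = (word>>0) & 0x3 = 3
state [2+:1] = (word>>2) & 0x1 = 0
bank [3+:1] = (word>>3) & 0x1 = 0
mode [4+:2] = (word>>4) & 0x3 = 2  ←
ver [6+:2] = (word>>6) & 0x3 = 2
mode signed 2b, MSB=1: 2 - 4 = -2

-2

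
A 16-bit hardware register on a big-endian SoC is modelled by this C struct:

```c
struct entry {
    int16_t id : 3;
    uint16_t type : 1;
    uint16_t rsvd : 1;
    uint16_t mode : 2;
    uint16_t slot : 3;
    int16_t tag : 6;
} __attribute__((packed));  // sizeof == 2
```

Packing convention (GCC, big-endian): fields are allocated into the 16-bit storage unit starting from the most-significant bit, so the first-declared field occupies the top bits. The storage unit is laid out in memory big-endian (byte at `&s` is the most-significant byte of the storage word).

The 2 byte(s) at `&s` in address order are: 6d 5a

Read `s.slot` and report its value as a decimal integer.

5

[0]=0x6d [1]=0x5a (big-endian) → word 0x6d5a
id [13+:3] = (word>>13) & 0x7 = 3
type [12+:1] = (word>>12) & 0x1 = 0
rsvd [11+:1] = (word>>11) & 0x1 = 1
mode [9+:2] = (word>>9) & 0x3 = 2
slot [6+:3] = (word>>6) & 0x7 = 5  ←
tag [0+:6] = (word>>0) & 0x3f = 26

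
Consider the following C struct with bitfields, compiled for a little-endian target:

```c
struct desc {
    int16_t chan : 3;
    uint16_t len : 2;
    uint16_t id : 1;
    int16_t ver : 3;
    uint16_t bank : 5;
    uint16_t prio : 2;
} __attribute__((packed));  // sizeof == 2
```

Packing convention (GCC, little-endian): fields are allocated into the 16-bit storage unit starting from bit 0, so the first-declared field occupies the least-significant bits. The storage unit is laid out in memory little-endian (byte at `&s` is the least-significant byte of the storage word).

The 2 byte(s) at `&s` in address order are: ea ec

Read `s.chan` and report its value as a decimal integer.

[0]=0xea [1]=0xec (little-endian) → word 0xecea
chan:3 @ bit 0 → (0xecea>>0)&0x7 = 0x2  ←
len:2 @ bit 3 → (0xecea>>3)&0x3 = 0x1
id:1 @ bit 5 → (0xecea>>5)&0x1 = 0x1
ver:3 @ bit 6 → (0xecea>>6)&0x7 = 0x3
bank:5 @ bit 9 → (0xecea>>9)&0x1f = 0x16
prio:2 @ bit 14 → (0xecea>>14)&0x3 = 0x3
chan signed 3b, MSB=0: value = 2

2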